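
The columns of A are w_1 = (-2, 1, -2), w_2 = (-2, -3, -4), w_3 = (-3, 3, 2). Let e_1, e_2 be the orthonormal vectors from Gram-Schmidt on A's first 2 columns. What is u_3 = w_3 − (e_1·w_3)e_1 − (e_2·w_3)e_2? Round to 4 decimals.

u_3 = (-1.8889, -0.7556, 1.5111)

e_1 = w_1/‖w_1‖ = (-2, 1, -2)/3.0000 = (-0.6667, 0.3333, -0.6667).
r_{12} = e_1·w_2 = 3.0000.
u_2 = w_2 − 3.0000·e_1 = (0.0000, -4.0000, -2.0000).
‖u_2‖ = 4.4721, so e_2 = (0.0000, -0.8944, -0.4472).
r_{13} = e_1·w_3 = 1.6667; r_{23} = e_2·w_3 = -3.5777.
u_3 = w_3 − 1.6667·e_1 + 3.5777·e_2 = (-1.8889, -0.7556, 1.5111).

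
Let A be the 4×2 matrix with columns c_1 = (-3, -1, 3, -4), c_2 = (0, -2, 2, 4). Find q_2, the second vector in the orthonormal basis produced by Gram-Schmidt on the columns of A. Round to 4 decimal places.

q_2 = (-0.1456, -0.4733, 0.5704, 0.6553)

c_1 = (-3, -1, 3, -4); ‖c_1‖ = 5.9161, so q_1 = (-0.5071, -0.1690, 0.5071, -0.6761).
q_1·c_2 = (-0.5071)·0 + (-0.1690)·(-2) + 0.5071·2 + (-0.6761)·4 = -1.3522.
u_2 = c_2 + 1.3522·q_1 = (-0.6857, -2.2286, 2.6857, 3.0857).
‖u_2‖ = 4.7087, so q_2 = (-0.1456, -0.4733, 0.5704, 0.6553).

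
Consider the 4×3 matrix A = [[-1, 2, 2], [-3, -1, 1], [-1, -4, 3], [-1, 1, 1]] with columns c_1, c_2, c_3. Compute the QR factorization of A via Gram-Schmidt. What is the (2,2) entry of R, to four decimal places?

c_1 = (-1, -3, -1, -1); ‖c_1‖ = 3.4641, so q_1 = (-0.2887, -0.8660, -0.2887, -0.2887).
q_1·c_2 = (-0.2887)·2 + (-0.8660)·(-1) + (-0.2887)·(-4) + (-0.2887)·1 = 1.1547.
u_2 = c_2 − 1.1547·q_1 = (2.3333, 0.0000, -3.6667, 1.3333).
r_{22} = ‖u_2‖ = 4.5461.

r_{22} = 4.5461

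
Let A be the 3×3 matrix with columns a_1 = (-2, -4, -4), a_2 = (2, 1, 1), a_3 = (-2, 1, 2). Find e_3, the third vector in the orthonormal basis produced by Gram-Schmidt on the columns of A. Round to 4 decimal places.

e_1 = a_1/‖a_1‖ = (-2, -4, -4)/6.0000 = (-0.3333, -0.6667, -0.6667).
r_{12} = e_1·a_2 = -2.0000.
u_2 = a_2 + 2.0000·e_1 = (1.3333, -0.3333, -0.3333).
‖u_2‖ = 1.4142, so e_2 = (0.9428, -0.2357, -0.2357).
r_{13} = e_1·a_3 = -1.3333; r_{23} = e_2·a_3 = -2.5927.
u_3 = a_3 + 1.3333·e_1 + 2.5927·e_2 = (0.0000, -0.5000, 0.5000).
‖u_3‖ = 0.7071, so e_3 = (0.0000, -0.7071, 0.7071).

e_3 = (0.0000, -0.7071, 0.7071)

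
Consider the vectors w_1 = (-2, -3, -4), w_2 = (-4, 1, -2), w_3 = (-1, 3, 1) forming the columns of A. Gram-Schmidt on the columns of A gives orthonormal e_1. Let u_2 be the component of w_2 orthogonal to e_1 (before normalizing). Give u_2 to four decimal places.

e_1 = w_1/‖w_1‖ = (-2, -3, -4)/5.3852 = (-0.3714, -0.5571, -0.7428).
r_{12} = e_1·w_2 = 2.4140.
u_2 = w_2 − 2.4140·e_1 = (-3.1034, 2.3448, -0.2069).

u_2 = (-3.1034, 2.3448, -0.2069)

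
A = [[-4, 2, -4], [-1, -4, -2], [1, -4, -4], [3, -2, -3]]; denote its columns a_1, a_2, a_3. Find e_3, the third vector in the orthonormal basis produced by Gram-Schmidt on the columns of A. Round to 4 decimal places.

e_3 = (-0.6331, 0.3121, -0.3103, -0.6367)

e_1 = a_1/‖a_1‖ = (-4, -1, 1, 3)/5.1962 = (-0.7698, -0.1925, 0.1925, 0.5774).
r_{12} = e_1·a_2 = -2.6943.
u_2 = a_2 + 2.6943·e_1 = (-0.0741, -4.5185, -3.4815, -0.4444).
‖u_2‖ = 5.7220, so e_2 = (-0.0129, -0.7897, -0.6084, -0.0777).
r_{13} = e_1·a_3 = 0.9623; r_{23} = e_2·a_3 = 4.2979.
u_3 = a_3 − 0.9623·e_1 − 4.2979·e_2 = (-3.2036, 1.5792, -1.5701, -3.2217).
‖u_3‖ = 5.0598, so e_3 = (-0.6331, 0.3121, -0.3103, -0.6367).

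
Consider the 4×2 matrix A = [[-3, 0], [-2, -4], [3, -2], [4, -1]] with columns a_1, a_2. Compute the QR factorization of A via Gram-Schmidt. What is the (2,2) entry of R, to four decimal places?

a_1 = (-3, -2, 3, 4); ‖a_1‖ = 6.1644, so e_1 = (-0.4867, -0.3244, 0.4867, 0.6489).
e_1·a_2 = (-0.4867)·0 + (-0.3244)·(-4) + 0.4867·(-2) + 0.6489·(-1) = -0.3244.
u_2 = a_2 + 0.3244·e_1 = (-0.1579, -4.1053, -1.8421, -0.7895).
r_{22} = ‖u_2‖ = 4.5711.

r_{22} = 4.5711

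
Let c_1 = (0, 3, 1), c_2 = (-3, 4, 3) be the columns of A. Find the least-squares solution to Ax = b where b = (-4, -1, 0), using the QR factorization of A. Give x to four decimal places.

c_1 = (0, 3, 1); ‖c_1‖ = 3.1623, so e_1 = (0.0000, 0.9487, 0.3162).
e_1·c_2 = 0.0000·(-3) + 0.9487·4 + 0.3162·3 = 4.7434.
u_2 = c_2 − 4.7434·e_1 = (-3.0000, -0.5000, 1.5000).
‖u_2‖ = 3.3912, so e_2 = (-0.8847, -0.1474, 0.4423).
Qᵀb = (-0.9487, 3.6860).
Back-substitute: x_2 = 3.6860/3.3912 = 1.0870.
x_1 = (-0.9487 − 4.7434·1.0870)/3.1623 = -1.9304.

x = (-1.9304, 1.0870)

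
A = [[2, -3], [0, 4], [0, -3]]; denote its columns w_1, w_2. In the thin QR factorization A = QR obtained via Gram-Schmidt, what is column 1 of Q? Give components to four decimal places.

q_1 = (1.0000, 0.0000, 0.0000)

w_1 = (2, 0, 0); ‖w_1‖ = 2.0000, so q_1 = (1.0000, 0.0000, 0.0000).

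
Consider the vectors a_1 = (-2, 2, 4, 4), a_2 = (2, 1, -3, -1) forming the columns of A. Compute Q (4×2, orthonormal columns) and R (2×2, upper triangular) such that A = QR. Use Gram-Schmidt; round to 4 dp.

a_1 = (-2, 2, 4, 4); ‖a_1‖ = 6.3246, so e_1 = (-0.3162, 0.3162, 0.6325, 0.6325).
e_1·a_2 = (-0.3162)·2 + 0.3162·1 + 0.6325·(-3) + 0.6325·(-1) = -2.8460.
u_2 = a_2 + 2.8460·e_1 = (1.1000, 1.9000, -1.2000, 0.8000).
‖u_2‖ = 2.6268, so e_2 = (0.4188, 0.7233, -0.4568, 0.3046).

Q = [[-0.3162, 0.4188], [0.3162, 0.7233], [0.6325, -0.4568], [0.6325, 0.3046]], R = [[6.3246, -2.8460], [0.0000, 2.6268]]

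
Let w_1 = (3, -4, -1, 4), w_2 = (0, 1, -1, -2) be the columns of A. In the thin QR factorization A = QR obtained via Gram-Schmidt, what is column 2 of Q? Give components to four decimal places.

w_1 = (3, -4, -1, 4); ‖w_1‖ = 6.4807, so q_1 = (0.4629, -0.6172, -0.1543, 0.6172).
q_1·w_2 = 0.4629·0 + (-0.6172)·1 + (-0.1543)·(-1) + 0.6172·(-2) = -1.6973.
u_2 = w_2 + 1.6973·q_1 = (0.7857, -0.0476, -1.2619, -0.9524).
‖u_2‖ = 1.7661, so q_2 = (0.4449, -0.0270, -0.7145, -0.5393).

q_2 = (0.4449, -0.0270, -0.7145, -0.5393)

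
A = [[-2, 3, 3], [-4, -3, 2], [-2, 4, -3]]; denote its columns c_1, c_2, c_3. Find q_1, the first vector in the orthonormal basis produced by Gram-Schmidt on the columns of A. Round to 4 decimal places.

q_1 = c_1/‖c_1‖ = (-2, -4, -2)/4.8990 = (-0.4082, -0.8165, -0.4082).

q_1 = (-0.4082, -0.8165, -0.4082)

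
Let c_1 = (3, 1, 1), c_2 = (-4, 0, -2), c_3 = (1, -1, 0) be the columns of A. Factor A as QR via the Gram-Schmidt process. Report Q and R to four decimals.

c_1 = (3, 1, 1); ‖c_1‖ = 3.3166, so e_1 = (0.9045, 0.3015, 0.3015).
e_1·c_2 = 0.9045·(-4) + 0.3015·0 + 0.3015·(-2) = -4.2212.
u_2 = c_2 + 4.2212·e_1 = (-0.1818, 1.2727, -0.7273).
‖u_2‖ = 1.4771, so e_2 = (-0.1231, 0.8616, -0.4924).
e_1·c_3 = 0.9045·1 + 0.3015·(-1) + 0.3015·0 = 0.6030; e_2·c_3 = (-0.1231)·1 + 0.8616·(-1) + (-0.4924)·0 = -0.9847.
u_3 = c_3 − 0.6030·e_1 + 0.9847·e_2 = (0.3333, -0.3333, -0.6667).
‖u_3‖ = 0.8165, so e_3 = (0.4082, -0.4082, -0.8165).

Q = [[0.9045, -0.1231, 0.4082], [0.3015, 0.8616, -0.4082], [0.3015, -0.4924, -0.8165]], R = [[3.3166, -4.2212, 0.6030], [0.0000, 1.4771, -0.9847], [0.0000, 0.0000, 0.8165]]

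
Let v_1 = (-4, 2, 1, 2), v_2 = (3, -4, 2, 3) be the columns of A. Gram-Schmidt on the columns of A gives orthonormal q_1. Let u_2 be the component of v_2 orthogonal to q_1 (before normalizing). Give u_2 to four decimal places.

v_1 = (-4, 2, 1, 2); ‖v_1‖ = 5.0000, so q_1 = (-0.8000, 0.4000, 0.2000, 0.4000).
q_1·v_2 = (-0.8000)·3 + 0.4000·(-4) + 0.2000·2 + 0.4000·3 = -2.4000.
u_2 = v_2 + 2.4000·q_1 = (1.0800, -3.0400, 2.4800, 3.9600).

u_2 = (1.0800, -3.0400, 2.4800, 3.9600)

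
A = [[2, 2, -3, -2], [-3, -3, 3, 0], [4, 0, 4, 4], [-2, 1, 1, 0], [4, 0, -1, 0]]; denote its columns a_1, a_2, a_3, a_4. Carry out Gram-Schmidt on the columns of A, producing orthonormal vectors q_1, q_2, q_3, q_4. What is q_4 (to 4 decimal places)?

a_1 = (2, -3, 4, -2, 4); ‖a_1‖ = 7.0000, so q_1 = (0.2857, -0.4286, 0.5714, -0.2857, 0.5714).
q_1·a_2 = 0.2857·2 + (-0.4286)·(-3) + 0.5714·0 + (-0.2857)·1 + 0.5714·0 = 1.5714.
u_2 = a_2 − 1.5714·q_1 = (1.5510, -2.3265, -0.8980, 1.4490, -0.8980).
‖u_2‖ = 3.3957, so q_2 = (0.4568, -0.6851, -0.2644, 0.4267, -0.2644).
q_1·a_3 = 0.2857·(-3) + (-0.4286)·3 + 0.5714·4 + (-0.2857)·1 + 0.5714·(-1) = -0.7143; q_2·a_3 = 0.4568·(-3) + (-0.6851)·3 + (-0.2644)·4 + 0.4267·1 + (-0.2644)·(-1) = -3.7923.
u_3 = a_3 + 0.7143·q_1 + 3.7923·q_2 = (-1.0637, 0.0956, 3.4053, 2.4142, -1.5947).
‖u_3‖ = 4.5943, so q_3 = (-0.2315, 0.0208, 0.7412, 0.5255, -0.3471).
q_1·a_4 = 0.2857·(-2) + (-0.4286)·0 + 0.5714·4 + (-0.2857)·0 + 0.5714·0 = 1.7143; q_2·a_4 = 0.4568·(-2) + (-0.6851)·0 + (-0.2644)·4 + 0.4267·0 + (-0.2644)·0 = -1.9713; q_3·a_4 = (-0.2315)·(-2) + 0.0208·0 + 0.7412·4 + 0.5255·0 + (-0.3471)·0 = 3.4278.
u_4 = a_4 − 1.7143·q_1 + 1.9713·q_2 − 3.4278·q_3 = (-0.7957, -0.6872, -0.0416, -0.4702, -0.3111).
‖u_4‖ = 1.1938, so q_4 = (-0.6666, -0.5757, -0.0348, -0.3939, -0.2606).

q_4 = (-0.6666, -0.5757, -0.0348, -0.3939, -0.2606)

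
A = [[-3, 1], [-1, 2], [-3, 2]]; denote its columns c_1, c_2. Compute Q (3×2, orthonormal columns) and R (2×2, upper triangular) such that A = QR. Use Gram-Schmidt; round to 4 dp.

e_1 = c_1/‖c_1‖ = (-3, -1, -3)/4.3589 = (-0.6882, -0.2294, -0.6882).
r_{12} = e_1·c_2 = -2.5236.
u_2 = c_2 + 2.5236·e_1 = (-0.7368, 1.4211, 0.2632).
‖u_2‖ = 1.6222, so e_2 = (-0.4542, 0.8760, 0.1622).

Q = [[-0.6882, -0.4542], [-0.2294, 0.8760], [-0.6882, 0.1622]], R = [[4.3589, -2.5236], [0.0000, 1.6222]]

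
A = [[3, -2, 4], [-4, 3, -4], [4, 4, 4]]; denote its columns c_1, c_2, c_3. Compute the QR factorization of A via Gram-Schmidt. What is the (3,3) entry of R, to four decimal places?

c_1 = (3, -4, 4); ‖c_1‖ = 6.4031, so q_1 = (0.4685, -0.6247, 0.6247).
q_1·c_2 = 0.4685·(-2) + (-0.6247)·3 + 0.6247·4 = -0.3123.
u_2 = c_2 + 0.3123·q_1 = (-1.8537, 2.8049, 4.1951).
‖u_2‖ = 5.3761, so q_2 = (-0.3448, 0.5217, 0.7803).
q_1·c_3 = 0.4685·4 + (-0.6247)·(-4) + 0.6247·4 = 6.8716; q_2·c_3 = (-0.3448)·4 + 0.5217·(-4) + 0.7803·4 = -0.3448.
u_3 = c_3 − 6.8716·q_1 + 0.3448·q_2 = (0.6616, 0.4726, -0.0236).
r_{33} = ‖u_3‖ = 0.8134.

r_{33} = 0.8134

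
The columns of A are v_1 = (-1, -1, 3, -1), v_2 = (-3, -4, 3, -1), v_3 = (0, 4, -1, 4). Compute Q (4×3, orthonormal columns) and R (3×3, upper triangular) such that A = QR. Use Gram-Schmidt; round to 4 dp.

v_1 = (-1, -1, 3, -1); ‖v_1‖ = 3.4641, so e_1 = (-0.2887, -0.2887, 0.8660, -0.2887).
e_1·v_2 = (-0.2887)·(-3) + (-0.2887)·(-4) + 0.8660·3 + (-0.2887)·(-1) = 4.9075.
u_2 = v_2 − 4.9075·e_1 = (-1.5833, -2.5833, -1.2500, 0.4167).
‖u_2‖ = 3.3040, so e_2 = (-0.4792, -0.7819, -0.3783, 0.1261).
e_1·v_3 = (-0.2887)·0 + (-0.2887)·4 + 0.8660·(-1) + (-0.2887)·4 = -3.1754; e_2·v_3 = (-0.4792)·0 + (-0.7819)·4 + (-0.3783)·(-1) + 0.1261·4 = -2.2447.
u_3 = v_3 + 3.1754·e_1 + 2.2447·e_2 = (-1.9924, 1.3282, 0.9008, 3.3664).
‖u_3‖ = 4.2282, so e_3 = (-0.4712, 0.3141, 0.2130, 0.7962).

Q = [[-0.2887, -0.4792, -0.4712], [-0.2887, -0.7819, 0.3141], [0.8660, -0.3783, 0.2130], [-0.2887, 0.1261, 0.7962]], R = [[3.4641, 4.9075, -3.1754], [0.0000, 3.3040, -2.2447], [0.0000, 0.0000, 4.2282]]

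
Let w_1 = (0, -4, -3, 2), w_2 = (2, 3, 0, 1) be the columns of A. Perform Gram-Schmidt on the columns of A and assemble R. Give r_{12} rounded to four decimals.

e_1 = w_1/‖w_1‖ = (0, -4, -3, 2)/5.3852 = (0.0000, -0.7428, -0.5571, 0.3714).
r_{12} = e_1·w_2 = -1.8570.

r_{12} = -1.8570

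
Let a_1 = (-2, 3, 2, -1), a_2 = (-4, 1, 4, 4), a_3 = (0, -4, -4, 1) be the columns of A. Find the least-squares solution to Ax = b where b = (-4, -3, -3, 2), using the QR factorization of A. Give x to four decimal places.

a_1 = (-2, 3, 2, -1); ‖a_1‖ = 4.2426, so e_1 = (-0.4714, 0.7071, 0.4714, -0.2357).
e_1·a_2 = (-0.4714)·(-4) + 0.7071·1 + 0.4714·4 + (-0.2357)·4 = 3.5355.
u_2 = a_2 − 3.5355·e_1 = (-2.3333, -1.5000, 2.3333, 4.8333).
‖u_2‖ = 6.0415, so e_2 = (-0.3862, -0.2483, 0.3862, 0.8000).
e_1·a_3 = (-0.4714)·0 + 0.7071·(-4) + 0.4714·(-4) + (-0.2357)·1 = -4.9497; e_2·a_3 = (-0.3862)·0 + (-0.2483)·(-4) + 0.3862·(-4) + 0.8000·1 = 0.2483.
u_3 = a_3 + 4.9497·e_1 − 0.2483·e_2 = (-2.2374, -0.4384, -1.7626, -0.3653).
‖u_3‖ = 2.9049, so e_3 = (-0.7702, -0.1509, -0.6068, -0.1258).
Qᵀb = (-2.1213, 2.7311, 5.1024).
Back-substitute: x_3 = 5.1024/2.9049 = 1.7565.
x_2 = (2.7311 − 0.2483·1.7565)/6.0415 = 0.3799.
x_1 = (-2.1213 − 3.5355·0.3799 + 4.9497·1.7565)/4.2426 = 1.2327.

x = (1.2327, 0.3799, 1.7565)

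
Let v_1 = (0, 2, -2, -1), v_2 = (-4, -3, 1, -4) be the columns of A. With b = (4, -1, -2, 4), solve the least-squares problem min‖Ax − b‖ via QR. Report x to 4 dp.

e_1 = v_1/‖v_1‖ = (0, 2, -2, -1)/3.0000 = (0.0000, 0.6667, -0.6667, -0.3333).
r_{12} = e_1·v_2 = -1.3333.
u_2 = v_2 + 1.3333·e_1 = (-4.0000, -2.1111, 0.1111, -4.4444).
‖u_2‖ = 6.3421, so e_2 = (-0.6307, -0.3329, 0.0175, -0.7008).
Qᵀb = (-0.6667, -5.0281).
Back-substitute: x_2 = -5.0281/6.3421 = -0.7928.
x_1 = (-0.6667 + 1.3333·(-0.7928))/3.0000 = -0.5746.

x = (-0.5746, -0.7928)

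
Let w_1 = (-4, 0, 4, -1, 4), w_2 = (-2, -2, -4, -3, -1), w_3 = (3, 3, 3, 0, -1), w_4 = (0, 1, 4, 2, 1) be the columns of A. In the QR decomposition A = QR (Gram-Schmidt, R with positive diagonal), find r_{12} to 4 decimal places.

r_{12} = -1.2857

w_1 = (-4, 0, 4, -1, 4); ‖w_1‖ = 7.0000, so q_1 = (-0.5714, 0.0000, 0.5714, -0.1429, 0.5714).
r_{12} = q_1·w_2 = -1.2857.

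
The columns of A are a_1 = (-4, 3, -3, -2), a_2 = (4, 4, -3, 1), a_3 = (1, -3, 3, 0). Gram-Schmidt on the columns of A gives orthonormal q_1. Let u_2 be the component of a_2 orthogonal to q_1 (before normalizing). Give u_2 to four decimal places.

u_2 = (4.3158, 3.7632, -2.7632, 1.1579)

q_1 = a_1/‖a_1‖ = (-4, 3, -3, -2)/6.1644 = (-0.6489, 0.4867, -0.4867, -0.3244).
r_{12} = q_1·a_2 = 0.4867.
u_2 = a_2 − 0.4867·q_1 = (4.3158, 3.7632, -2.7632, 1.1579).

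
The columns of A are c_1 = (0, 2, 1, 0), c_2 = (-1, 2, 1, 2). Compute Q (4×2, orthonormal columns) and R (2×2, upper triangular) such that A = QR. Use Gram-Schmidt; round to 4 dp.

Q = [[0.0000, -0.4472], [0.8944, 0.0000], [0.4472, 0.0000], [0.0000, 0.8944]], R = [[2.2361, 2.2361], [0.0000, 2.2361]]

q_1 = c_1/‖c_1‖ = (0, 2, 1, 0)/2.2361 = (0.0000, 0.8944, 0.4472, 0.0000).
r_{12} = q_1·c_2 = 2.2361.
u_2 = c_2 − 2.2361·q_1 = (-1.0000, 0.0000, 0.0000, 2.0000).
‖u_2‖ = 2.2361, so q_2 = (-0.4472, 0.0000, 0.0000, 0.8944).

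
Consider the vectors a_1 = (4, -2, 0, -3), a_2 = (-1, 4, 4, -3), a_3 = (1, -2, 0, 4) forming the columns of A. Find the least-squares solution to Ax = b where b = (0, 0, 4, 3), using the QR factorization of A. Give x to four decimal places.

e_1 = a_1/‖a_1‖ = (4, -2, 0, -3)/5.3852 = (0.7428, -0.3714, 0.0000, -0.5571).
r_{12} = e_1·a_2 = -0.5571.
u_2 = a_2 + 0.5571·e_1 = (-0.5862, 3.7931, 4.0000, -3.3103).
‖u_2‖ = 6.4568, so e_2 = (-0.0908, 0.5875, 0.6195, -0.5127).
r_{13} = e_1·a_3 = -0.7428; r_{23} = e_2·a_3 = -3.3165.
u_3 = a_3 + 0.7428·e_1 + 3.3165·e_2 = (1.2506, -0.3275, 2.0546, 1.8859).
‖u_3‖ = 3.0739, so e_3 = (0.4068, -0.1066, 0.6684, 0.6135).
Qᵀb = (-1.6713, 0.9399, 4.5140).
Back-substitute: x_3 = 4.5140/3.0739 = 1.4685.
x_2 = (0.9399 + 3.3165·1.4685)/6.4568 = 0.8999.
x_1 = (-1.6713 + 0.5571·0.8999 + 0.7428·1.4685)/5.3852 = -0.0147.

x = (-0.0147, 0.8999, 1.4685)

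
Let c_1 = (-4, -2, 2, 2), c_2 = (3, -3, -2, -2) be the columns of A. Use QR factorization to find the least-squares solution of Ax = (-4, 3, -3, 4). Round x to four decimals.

c_1 = (-4, -2, 2, 2); ‖c_1‖ = 5.2915, so q_1 = (-0.7559, -0.3780, 0.3780, 0.3780).
q_1·c_2 = (-0.7559)·3 + (-0.3780)·(-3) + 0.3780·(-2) + 0.3780·(-2) = -2.6458.
u_2 = c_2 + 2.6458·q_1 = (1.0000, -4.0000, -1.0000, -1.0000).
‖u_2‖ = 4.3589, so q_2 = (0.2294, -0.9177, -0.2294, -0.2294).
Qᵀb = (2.2678, -3.9001).
Back-substitute: x_2 = -3.9001/4.3589 = -0.8947.
x_1 = (2.2678 + 2.6458·(-0.8947))/5.2915 = -0.0188.

x = (-0.0188, -0.8947)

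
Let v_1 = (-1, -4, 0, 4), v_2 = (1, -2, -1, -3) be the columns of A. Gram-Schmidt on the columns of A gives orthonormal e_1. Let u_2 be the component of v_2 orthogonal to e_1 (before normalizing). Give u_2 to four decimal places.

v_1 = (-1, -4, 0, 4); ‖v_1‖ = 5.7446, so e_1 = (-0.1741, -0.6963, 0.0000, 0.6963).
e_1·v_2 = (-0.1741)·1 + (-0.6963)·(-2) + 0.0000·(-1) + 0.6963·(-3) = -0.8704.
u_2 = v_2 + 0.8704·e_1 = (0.8485, -2.6061, -1.0000, -2.3939).

u_2 = (0.8485, -2.6061, -1.0000, -2.3939)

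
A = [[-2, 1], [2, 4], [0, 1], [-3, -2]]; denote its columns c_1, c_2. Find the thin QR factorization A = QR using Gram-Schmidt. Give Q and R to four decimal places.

q_1 = c_1/‖c_1‖ = (-2, 2, 0, -3)/4.1231 = (-0.4851, 0.4851, 0.0000, -0.7276).
r_{12} = q_1·c_2 = 2.9104.
u_2 = c_2 − 2.9104·q_1 = (2.4118, 2.5882, 1.0000, 0.1176).
‖u_2‖ = 3.6782, so q_2 = (0.6557, 0.7037, 0.2719, 0.0320).

Q = [[-0.4851, 0.6557], [0.4851, 0.7037], [0.0000, 0.2719], [-0.7276, 0.0320]], R = [[4.1231, 2.9104], [0.0000, 3.6782]]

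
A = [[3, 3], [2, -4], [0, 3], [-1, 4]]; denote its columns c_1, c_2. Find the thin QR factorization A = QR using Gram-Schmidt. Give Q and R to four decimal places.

q_1 = c_1/‖c_1‖ = (3, 2, 0, -1)/3.7417 = (0.8018, 0.5345, 0.0000, -0.2673).
r_{12} = q_1·c_2 = -0.8018.
u_2 = c_2 + 0.8018·q_1 = (3.6429, -3.5714, 3.0000, 3.7857).
‖u_2‖ = 7.0255, so q_2 = (0.5185, -0.5084, 0.4270, 0.5389).

Q = [[0.8018, 0.5185], [0.5345, -0.5084], [0.0000, 0.4270], [-0.2673, 0.5389]], R = [[3.7417, -0.8018], [0.0000, 7.0255]]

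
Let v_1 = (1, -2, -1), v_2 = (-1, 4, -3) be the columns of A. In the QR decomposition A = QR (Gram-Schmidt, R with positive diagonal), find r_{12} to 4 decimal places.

r_{12} = -2.4495

e_1 = v_1/‖v_1‖ = (1, -2, -1)/2.4495 = (0.4082, -0.8165, -0.4082).
r_{12} = e_1·v_2 = -2.4495.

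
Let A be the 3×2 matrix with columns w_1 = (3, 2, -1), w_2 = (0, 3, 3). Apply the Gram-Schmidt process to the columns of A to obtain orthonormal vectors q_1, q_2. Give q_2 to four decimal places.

q_2 = (-0.1543, 0.6172, 0.7715)

w_1 = (3, 2, -1); ‖w_1‖ = 3.7417, so q_1 = (0.8018, 0.5345, -0.2673).
q_1·w_2 = 0.8018·0 + 0.5345·3 + (-0.2673)·3 = 0.8018.
u_2 = w_2 − 0.8018·q_1 = (-0.6429, 2.5714, 3.2143).
‖u_2‖ = 4.1662, so q_2 = (-0.1543, 0.6172, 0.7715).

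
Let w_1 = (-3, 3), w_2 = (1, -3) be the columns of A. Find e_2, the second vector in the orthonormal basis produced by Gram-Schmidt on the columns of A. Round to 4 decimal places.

e_2 = (-0.7071, -0.7071)

e_1 = w_1/‖w_1‖ = (-3, 3)/4.2426 = (-0.7071, 0.7071).
r_{12} = e_1·w_2 = -2.8284.
u_2 = w_2 + 2.8284·e_1 = (-1.0000, -1.0000).
‖u_2‖ = 1.4142, so e_2 = (-0.7071, -0.7071).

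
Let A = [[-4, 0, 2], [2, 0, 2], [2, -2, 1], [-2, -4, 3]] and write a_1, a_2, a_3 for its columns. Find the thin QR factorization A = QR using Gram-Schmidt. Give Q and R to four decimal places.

Q = [[-0.7559, 0.1296, 0.4602], [0.3780, -0.0648, 0.8875], [0.3780, -0.5186, 0.0219], [-0.3780, -0.8427, -0.0110]], R = [[5.2915, 0.7559, -1.5119], [0.0000, 4.4078, -2.9169], [0.0000, 0.0000, 2.6844]]

q_1 = a_1/‖a_1‖ = (-4, 2, 2, -2)/5.2915 = (-0.7559, 0.3780, 0.3780, -0.3780).
r_{12} = q_1·a_2 = 0.7559.
u_2 = a_2 − 0.7559·q_1 = (0.5714, -0.2857, -2.2857, -3.7143).
‖u_2‖ = 4.4078, so q_2 = (0.1296, -0.0648, -0.5186, -0.8427).
r_{13} = q_1·a_3 = -1.5119; r_{23} = q_2·a_3 = -2.9169.
u_3 = a_3 + 1.5119·q_1 + 2.9169·q_2 = (1.2353, 2.3824, 0.0588, -0.0294).
‖u_3‖ = 2.6844, so q_3 = (0.4602, 0.8875, 0.0219, -0.0110).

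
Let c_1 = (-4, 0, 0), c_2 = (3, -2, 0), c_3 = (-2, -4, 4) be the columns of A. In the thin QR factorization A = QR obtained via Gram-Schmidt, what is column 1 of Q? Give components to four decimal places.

c_1 = (-4, 0, 0); ‖c_1‖ = 4.0000, so q_1 = (-1.0000, 0.0000, 0.0000).

q_1 = (-1.0000, 0.0000, 0.0000)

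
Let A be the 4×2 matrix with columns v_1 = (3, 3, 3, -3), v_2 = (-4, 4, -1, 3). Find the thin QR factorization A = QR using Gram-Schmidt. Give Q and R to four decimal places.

Q = [[0.5000, -0.4867], [0.5000, 0.8111], [0.5000, 0.0000], [-0.5000, 0.3244]], R = [[6.0000, -2.0000], [0.0000, 6.1644]]

v_1 = (3, 3, 3, -3); ‖v_1‖ = 6.0000, so q_1 = (0.5000, 0.5000, 0.5000, -0.5000).
q_1·v_2 = 0.5000·(-4) + 0.5000·4 + 0.5000·(-1) + (-0.5000)·3 = -2.0000.
u_2 = v_2 + 2.0000·q_1 = (-3.0000, 5.0000, 0.0000, 2.0000).
‖u_2‖ = 6.1644, so q_2 = (-0.4867, 0.8111, 0.0000, 0.3244).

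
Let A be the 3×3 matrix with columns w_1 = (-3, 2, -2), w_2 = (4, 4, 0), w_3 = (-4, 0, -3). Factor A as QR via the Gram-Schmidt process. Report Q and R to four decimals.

w_1 = (-3, 2, -2); ‖w_1‖ = 4.1231, so e_1 = (-0.7276, 0.4851, -0.4851).
e_1·w_2 = (-0.7276)·4 + 0.4851·4 + (-0.4851)·0 = -0.9701.
u_2 = w_2 + 0.9701·e_1 = (3.2941, 4.4706, -0.4706).
‖u_2‖ = 5.5730, so e_2 = (0.5911, 0.8022, -0.0844).
e_1·w_3 = (-0.7276)·(-4) + 0.4851·0 + (-0.4851)·(-3) = 4.3656; e_2·w_3 = 0.5911·(-4) + 0.8022·0 + (-0.0844)·(-3) = -2.1110.
u_3 = w_3 − 4.3656·e_1 + 2.1110·e_2 = (0.4242, -0.4242, -1.0606).
‖u_3‖ = 1.2185, so e_3 = (0.3482, -0.3482, -0.8704).

Q = [[-0.7276, 0.5911, 0.3482], [0.4851, 0.8022, -0.3482], [-0.4851, -0.0844, -0.8704]], R = [[4.1231, -0.9701, 4.3656], [0.0000, 5.5730, -2.1110], [0.0000, 0.0000, 1.2185]]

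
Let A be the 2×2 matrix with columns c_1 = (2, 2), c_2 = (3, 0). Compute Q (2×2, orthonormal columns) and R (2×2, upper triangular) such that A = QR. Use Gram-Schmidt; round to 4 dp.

Q = [[0.7071, 0.7071], [0.7071, -0.7071]], R = [[2.8284, 2.1213], [0.0000, 2.1213]]

c_1 = (2, 2); ‖c_1‖ = 2.8284, so e_1 = (0.7071, 0.7071).
e_1·c_2 = 0.7071·3 + 0.7071·0 = 2.1213.
u_2 = c_2 − 2.1213·e_1 = (1.5000, -1.5000).
‖u_2‖ = 2.1213, so e_2 = (0.7071, -0.7071).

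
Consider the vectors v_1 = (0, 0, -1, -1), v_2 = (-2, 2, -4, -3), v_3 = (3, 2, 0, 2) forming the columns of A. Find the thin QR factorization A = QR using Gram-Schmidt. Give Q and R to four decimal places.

Q = [[0.0000, -0.6860, 0.7167], [0.0000, 0.6860, 0.5794], [-0.7071, -0.1715, -0.2745], [-0.7071, 0.1715, 0.2745]], R = [[1.4142, 4.9497, -1.4142], [0.0000, 2.9155, -0.3430], [0.0000, 0.0000, 3.8578]]

e_1 = v_1/‖v_1‖ = (0, 0, -1, -1)/1.4142 = (0.0000, 0.0000, -0.7071, -0.7071).
r_{12} = e_1·v_2 = 4.9497.
u_2 = v_2 − 4.9497·e_1 = (-2.0000, 2.0000, -0.5000, 0.5000).
‖u_2‖ = 2.9155, so e_2 = (-0.6860, 0.6860, -0.1715, 0.1715).
r_{13} = e_1·v_3 = -1.4142; r_{23} = e_2·v_3 = -0.3430.
u_3 = v_3 + 1.4142·e_1 + 0.3430·e_2 = (2.7647, 2.2353, -1.0588, 1.0588).
‖u_3‖ = 3.8578, so e_3 = (0.7167, 0.5794, -0.2745, 0.2745).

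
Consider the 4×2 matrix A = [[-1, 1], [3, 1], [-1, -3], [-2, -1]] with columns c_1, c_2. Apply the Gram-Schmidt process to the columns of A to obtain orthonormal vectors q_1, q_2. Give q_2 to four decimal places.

q_2 = (0.4963, -0.1354, -0.8572, -0.0226)

c_1 = (-1, 3, -1, -2); ‖c_1‖ = 3.8730, so q_1 = (-0.2582, 0.7746, -0.2582, -0.5164).
q_1·c_2 = (-0.2582)·1 + 0.7746·1 + (-0.2582)·(-3) + (-0.5164)·(-1) = 1.8074.
u_2 = c_2 − 1.8074·q_1 = (1.4667, -0.4000, -2.5333, -0.0667).
‖u_2‖ = 2.9552, so q_2 = (0.4963, -0.1354, -0.8572, -0.0226).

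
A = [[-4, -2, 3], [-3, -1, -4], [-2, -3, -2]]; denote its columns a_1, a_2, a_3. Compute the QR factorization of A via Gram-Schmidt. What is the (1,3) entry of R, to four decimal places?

r_{13} = 0.7428

a_1 = (-4, -3, -2); ‖a_1‖ = 5.3852, so e_1 = (-0.7428, -0.5571, -0.3714).
r_{13} = e_1·a_3 = 0.7428.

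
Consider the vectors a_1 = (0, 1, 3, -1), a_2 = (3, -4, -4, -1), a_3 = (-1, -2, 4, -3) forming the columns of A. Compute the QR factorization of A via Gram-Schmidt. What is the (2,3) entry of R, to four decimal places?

a_1 = (0, 1, 3, -1); ‖a_1‖ = 3.3166, so q_1 = (0.0000, 0.3015, 0.9045, -0.3015).
q_1·a_2 = 0.0000·3 + 0.3015·(-4) + 0.9045·(-4) + (-0.3015)·(-1) = -4.5227.
u_2 = a_2 + 4.5227·q_1 = (3.0000, -2.6364, 0.0909, -2.3636).
‖u_2‖ = 4.6417, so q_2 = (0.6463, -0.5680, 0.0196, -0.5092).
r_{23} = q_2·a_3 = 2.0956.

r_{23} = 2.0956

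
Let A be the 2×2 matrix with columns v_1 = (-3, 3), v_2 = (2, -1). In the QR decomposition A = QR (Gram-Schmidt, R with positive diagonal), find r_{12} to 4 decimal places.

r_{12} = -2.1213

v_1 = (-3, 3); ‖v_1‖ = 4.2426, so q_1 = (-0.7071, 0.7071).
r_{12} = q_1·v_2 = -2.1213.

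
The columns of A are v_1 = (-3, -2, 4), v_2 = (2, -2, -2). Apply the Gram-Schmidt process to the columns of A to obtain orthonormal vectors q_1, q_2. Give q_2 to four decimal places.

q_1 = v_1/‖v_1‖ = (-3, -2, 4)/5.3852 = (-0.5571, -0.3714, 0.7428).
r_{12} = q_1·v_2 = -1.8570.
u_2 = v_2 + 1.8570·q_1 = (0.9655, -2.6897, -0.6207).
‖u_2‖ = 2.9243, so q_2 = (0.3302, -0.9197, -0.2122).

q_2 = (0.3302, -0.9197, -0.2122)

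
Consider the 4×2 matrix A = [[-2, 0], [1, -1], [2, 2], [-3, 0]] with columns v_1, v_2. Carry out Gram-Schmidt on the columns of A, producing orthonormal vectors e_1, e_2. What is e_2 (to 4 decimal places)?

e_2 = (0.1571, -0.5500, 0.7857, 0.2357)

e_1 = v_1/‖v_1‖ = (-2, 1, 2, -3)/4.2426 = (-0.4714, 0.2357, 0.4714, -0.7071).
r_{12} = e_1·v_2 = 0.7071.
u_2 = v_2 − 0.7071·e_1 = (0.3333, -1.1667, 1.6667, 0.5000).
‖u_2‖ = 2.1213, so e_2 = (0.1571, -0.5500, 0.7857, 0.2357).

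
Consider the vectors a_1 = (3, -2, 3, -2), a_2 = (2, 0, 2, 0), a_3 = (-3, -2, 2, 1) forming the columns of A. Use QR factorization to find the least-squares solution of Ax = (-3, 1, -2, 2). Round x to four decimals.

x = (-0.8088, 0.0221, 0.2353)

a_1 = (3, -2, 3, -2); ‖a_1‖ = 5.0990, so q_1 = (0.5883, -0.3922, 0.5883, -0.3922).
q_1·a_2 = 0.5883·2 + (-0.3922)·0 + 0.5883·2 + (-0.3922)·0 = 2.3534.
u_2 = a_2 − 2.3534·q_1 = (0.6154, 0.9231, 0.6154, 0.9231).
‖u_2‖ = 1.5689, so q_2 = (0.3922, 0.5883, 0.3922, 0.5883).
q_1·a_3 = 0.5883·(-3) + (-0.3922)·(-2) + 0.5883·2 + (-0.3922)·1 = -0.1961; q_2·a_3 = 0.3922·(-3) + 0.5883·(-2) + 0.3922·2 + 0.5883·1 = -0.9806.
u_3 = a_3 + 0.1961·q_1 + 0.9806·q_2 = (-2.5000, -1.5000, 2.5000, 1.5000).
‖u_3‖ = 4.1231, so q_3 = (-0.6063, -0.3638, 0.6063, 0.3638).
Qᵀb = (-4.1184, -0.1961, 0.9701).
Back-substitute: x_3 = 0.9701/4.1231 = 0.2353.
x_2 = (-0.1961 + 0.9806·0.2353)/1.5689 = 0.0221.
x_1 = (-4.1184 − 2.3534·0.0221 + 0.1961·0.2353)/5.0990 = -0.8088.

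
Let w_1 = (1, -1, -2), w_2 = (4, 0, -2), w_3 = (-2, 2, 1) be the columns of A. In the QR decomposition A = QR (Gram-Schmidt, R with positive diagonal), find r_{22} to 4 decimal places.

r_{22} = 3.0551

w_1 = (1, -1, -2); ‖w_1‖ = 2.4495, so e_1 = (0.4082, -0.4082, -0.8165).
e_1·w_2 = 0.4082·4 + (-0.4082)·0 + (-0.8165)·(-2) = 3.2660.
u_2 = w_2 − 3.2660·e_1 = (2.6667, 1.3333, 0.6667).
r_{22} = ‖u_2‖ = 3.0551.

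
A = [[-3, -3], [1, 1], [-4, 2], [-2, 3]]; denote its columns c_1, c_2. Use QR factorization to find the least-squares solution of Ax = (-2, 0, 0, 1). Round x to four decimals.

x = (0.1899, 0.4243)

c_1 = (-3, 1, -4, -2); ‖c_1‖ = 5.4772, so e_1 = (-0.5477, 0.1826, -0.7303, -0.3651).
e_1·c_2 = (-0.5477)·(-3) + 0.1826·1 + (-0.7303)·2 + (-0.3651)·3 = -0.7303.
u_2 = c_2 + 0.7303·e_1 = (-3.4000, 1.1333, 1.4667, 2.7333).
‖u_2‖ = 4.7399, so e_2 = (-0.7173, 0.2391, 0.3094, 0.5767).
Qᵀb = (0.7303, 2.0113).
Back-substitute: x_2 = 2.0113/4.7399 = 0.4243.
x_1 = (0.7303 + 0.7303·0.4243)/5.4772 = 0.1899.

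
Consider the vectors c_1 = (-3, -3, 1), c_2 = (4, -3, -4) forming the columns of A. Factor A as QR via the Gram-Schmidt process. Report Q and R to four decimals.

c_1 = (-3, -3, 1); ‖c_1‖ = 4.3589, so q_1 = (-0.6882, -0.6882, 0.2294).
q_1·c_2 = (-0.6882)·4 + (-0.6882)·(-3) + 0.2294·(-4) = -1.6059.
u_2 = c_2 + 1.6059·q_1 = (2.8947, -4.1053, -3.6316).
‖u_2‖ = 6.1985, so q_2 = (0.4670, -0.6623, -0.5859).

Q = [[-0.6882, 0.4670], [-0.6882, -0.6623], [0.2294, -0.5859]], R = [[4.3589, -1.6059], [0.0000, 6.1985]]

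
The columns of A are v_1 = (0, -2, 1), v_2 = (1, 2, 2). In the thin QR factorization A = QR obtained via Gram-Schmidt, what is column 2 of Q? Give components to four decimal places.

q_2 = (0.3492, 0.4191, 0.8381)

v_1 = (0, -2, 1); ‖v_1‖ = 2.2361, so q_1 = (0.0000, -0.8944, 0.4472).
q_1·v_2 = 0.0000·1 + (-0.8944)·2 + 0.4472·2 = -0.8944.
u_2 = v_2 + 0.8944·q_1 = (1.0000, 1.2000, 2.4000).
‖u_2‖ = 2.8636, so q_2 = (0.3492, 0.4191, 0.8381).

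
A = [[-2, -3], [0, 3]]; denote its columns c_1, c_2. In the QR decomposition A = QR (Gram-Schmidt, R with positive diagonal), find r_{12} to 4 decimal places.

c_1 = (-2, 0); ‖c_1‖ = 2.0000, so e_1 = (-1.0000, 0.0000).
r_{12} = e_1·c_2 = 3.0000.

r_{12} = 3.0000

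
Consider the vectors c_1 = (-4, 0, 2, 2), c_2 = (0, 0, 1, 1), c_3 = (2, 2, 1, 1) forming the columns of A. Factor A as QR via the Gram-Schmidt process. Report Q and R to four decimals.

Q = [[-0.8165, 0.5774, 0.0000], [0.0000, 0.0000, 1.0000], [0.4082, 0.5774, 0.0000], [0.4082, 0.5774, 0.0000]], R = [[4.8990, 0.8165, -0.8165], [0.0000, 1.1547, 2.3094], [0.0000, 0.0000, 2.0000]]

c_1 = (-4, 0, 2, 2); ‖c_1‖ = 4.8990, so q_1 = (-0.8165, 0.0000, 0.4082, 0.4082).
q_1·c_2 = (-0.8165)·0 + 0.0000·0 + 0.4082·1 + 0.4082·1 = 0.8165.
u_2 = c_2 − 0.8165·q_1 = (0.6667, 0.0000, 0.6667, 0.6667).
‖u_2‖ = 1.1547, so q_2 = (0.5774, 0.0000, 0.5774, 0.5774).
q_1·c_3 = (-0.8165)·2 + 0.0000·2 + 0.4082·1 + 0.4082·1 = -0.8165; q_2·c_3 = 0.5774·2 + 0.0000·2 + 0.5774·1 + 0.5774·1 = 2.3094.
u_3 = c_3 + 0.8165·q_1 − 2.3094·q_2 = (0.0000, 2.0000, 0.0000, 0.0000).
‖u_3‖ = 2.0000, so q_3 = (0.0000, 1.0000, 0.0000, 0.0000).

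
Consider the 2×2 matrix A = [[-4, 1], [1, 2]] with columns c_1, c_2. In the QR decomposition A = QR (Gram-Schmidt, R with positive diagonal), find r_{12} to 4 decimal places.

e_1 = c_1/‖c_1‖ = (-4, 1)/4.1231 = (-0.9701, 0.2425).
r_{12} = e_1·c_2 = -0.4851.

r_{12} = -0.4851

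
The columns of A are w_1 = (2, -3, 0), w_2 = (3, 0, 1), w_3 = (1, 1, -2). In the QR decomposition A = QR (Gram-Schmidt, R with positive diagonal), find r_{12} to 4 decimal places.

w_1 = (2, -3, 0); ‖w_1‖ = 3.6056, so q_1 = (0.5547, -0.8321, 0.0000).
r_{12} = q_1·w_2 = 1.6641.

r_{12} = 1.6641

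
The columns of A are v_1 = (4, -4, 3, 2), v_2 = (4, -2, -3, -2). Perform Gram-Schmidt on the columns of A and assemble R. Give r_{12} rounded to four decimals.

r_{12} = 1.6398

v_1 = (4, -4, 3, 2); ‖v_1‖ = 6.7082, so q_1 = (0.5963, -0.5963, 0.4472, 0.2981).
r_{12} = q_1·v_2 = 1.6398.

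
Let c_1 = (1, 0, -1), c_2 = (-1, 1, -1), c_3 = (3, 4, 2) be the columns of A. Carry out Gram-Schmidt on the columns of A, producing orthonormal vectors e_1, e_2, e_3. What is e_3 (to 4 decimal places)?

c_1 = (1, 0, -1); ‖c_1‖ = 1.4142, so e_1 = (0.7071, 0.0000, -0.7071).
e_1·c_2 = 0.7071·(-1) + 0.0000·1 + (-0.7071)·(-1) = 0.0000.
u_2 = c_2 + 0.0000·e_1 = (-1.0000, 1.0000, -1.0000).
‖u_2‖ = 1.7321, so e_2 = (-0.5774, 0.5774, -0.5774).
e_1·c_3 = 0.7071·3 + 0.0000·4 + (-0.7071)·2 = 0.7071; e_2·c_3 = (-0.5774)·3 + 0.5774·4 + (-0.5774)·2 = -0.5774.
u_3 = c_3 − 0.7071·e_1 + 0.5774·e_2 = (2.1667, 4.3333, 2.1667).
‖u_3‖ = 5.3072, so e_3 = (0.4082, 0.8165, 0.4082).

e_3 = (0.4082, 0.8165, 0.4082)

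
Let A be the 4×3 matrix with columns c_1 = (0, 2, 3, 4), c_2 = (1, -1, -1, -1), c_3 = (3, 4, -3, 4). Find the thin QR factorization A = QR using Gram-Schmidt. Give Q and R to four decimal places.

c_1 = (0, 2, 3, 4); ‖c_1‖ = 5.3852, so q_1 = (0.0000, 0.3714, 0.5571, 0.7428).
q_1·c_2 = 0.0000·1 + 0.3714·(-1) + 0.5571·(-1) + 0.7428·(-1) = -1.6713.
u_2 = c_2 + 1.6713·q_1 = (1.0000, -0.3793, -0.0690, 0.2414).
‖u_2‖ = 1.0986, so q_2 = (0.9103, -0.3453, -0.0628, 0.2197).
q_1·c_3 = 0.0000·3 + 0.3714·4 + 0.5571·(-3) + 0.7428·4 = 2.7854; q_2·c_3 = 0.9103·3 + (-0.3453)·4 + (-0.0628)·(-3) + 0.2197·4 = 2.4169.
u_3 = c_3 − 2.7854·q_1 − 2.4169·q_2 = (0.8000, 3.8000, -4.4000, 1.4000).
‖u_3‖ = 6.0332, so q_3 = (0.1326, 0.6298, -0.7293, 0.2320).

Q = [[0.0000, 0.9103, 0.1326], [0.3714, -0.3453, 0.6298], [0.5571, -0.0628, -0.7293], [0.7428, 0.2197, 0.2320]], R = [[5.3852, -1.6713, 2.7854], [0.0000, 1.0986, 2.4169], [0.0000, 0.0000, 6.0332]]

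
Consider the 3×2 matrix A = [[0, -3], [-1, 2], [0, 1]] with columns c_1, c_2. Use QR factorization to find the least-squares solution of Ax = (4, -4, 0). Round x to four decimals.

e_1 = c_1/‖c_1‖ = (0, -1, 0)/1.0000 = (0.0000, -1.0000, 0.0000).
r_{12} = e_1·c_2 = -2.0000.
u_2 = c_2 + 2.0000·e_1 = (-3.0000, 0.0000, 1.0000).
‖u_2‖ = 3.1623, so e_2 = (-0.9487, 0.0000, 0.3162).
Qᵀb = (4.0000, -3.7947).
Back-substitute: x_2 = -3.7947/3.1623 = -1.2000.
x_1 = (4.0000 + 2.0000·(-1.2000))/1.0000 = 1.6000.

x = (1.6000, -1.2000)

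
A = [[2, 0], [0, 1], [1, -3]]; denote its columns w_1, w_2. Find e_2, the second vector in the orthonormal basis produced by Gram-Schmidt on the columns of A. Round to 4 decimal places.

e_2 = (0.4191, 0.3492, -0.8381)

e_1 = w_1/‖w_1‖ = (2, 0, 1)/2.2361 = (0.8944, 0.0000, 0.4472).
r_{12} = e_1·w_2 = -1.3416.
u_2 = w_2 + 1.3416·e_1 = (1.2000, 1.0000, -2.4000).
‖u_2‖ = 2.8636, so e_2 = (0.4191, 0.3492, -0.8381).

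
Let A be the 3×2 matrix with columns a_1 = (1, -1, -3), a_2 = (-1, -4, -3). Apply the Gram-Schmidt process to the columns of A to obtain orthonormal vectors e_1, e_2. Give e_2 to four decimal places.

a_1 = (1, -1, -3); ‖a_1‖ = 3.3166, so e_1 = (0.3015, -0.3015, -0.9045).
e_1·a_2 = 0.3015·(-1) + (-0.3015)·(-4) + (-0.9045)·(-3) = 3.6181.
u_2 = a_2 − 3.6181·e_1 = (-2.0909, -2.9091, 0.2727).
‖u_2‖ = 3.5929, so e_2 = (-0.5820, -0.8097, 0.0759).

e_2 = (-0.5820, -0.8097, 0.0759)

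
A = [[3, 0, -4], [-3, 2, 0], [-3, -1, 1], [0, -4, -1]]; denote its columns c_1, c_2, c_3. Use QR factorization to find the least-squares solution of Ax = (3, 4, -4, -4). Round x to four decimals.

c_1 = (3, -3, -3, 0); ‖c_1‖ = 5.1962, so e_1 = (0.5774, -0.5774, -0.5774, 0.0000).
e_1·c_2 = 0.5774·0 + (-0.5774)·2 + (-0.5774)·(-1) + 0.0000·(-4) = -0.5774.
u_2 = c_2 + 0.5774·e_1 = (0.3333, 1.6667, -1.3333, -4.0000).
‖u_2‖ = 4.5461, so e_2 = (0.0733, 0.3666, -0.2933, -0.8799).
e_1·c_3 = 0.5774·(-4) + (-0.5774)·0 + (-0.5774)·1 + 0.0000·(-1) = -2.8868; e_2·c_3 = 0.0733·(-4) + 0.3666·0 + (-0.2933)·1 + (-0.8799)·(-1) = 0.2933.
u_3 = c_3 + 2.8868·e_1 − 0.2933·e_2 = (-2.3548, -1.7742, -0.5806, -0.7419).
‖u_3‖ = 3.0953, so e_3 = (-0.7608, -0.5732, -0.1876, -0.2397).
Qᵀb = (1.7321, 6.3791, -2.8660).
Back-substitute: x_3 = -2.8660/3.0953 = -0.9259.
x_2 = (6.3791 − 0.2933·(-0.9259))/4.5461 = 1.4630.
x_1 = (1.7321 + 0.5774·1.4630 + 2.8868·(-0.9259))/5.1962 = -0.0185.

x = (-0.0185, 1.4630, -0.9259)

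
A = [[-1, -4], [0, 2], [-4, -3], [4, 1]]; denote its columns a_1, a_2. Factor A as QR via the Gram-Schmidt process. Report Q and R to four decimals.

e_1 = a_1/‖a_1‖ = (-1, 0, -4, 4)/5.7446 = (-0.1741, 0.0000, -0.6963, 0.6963).
r_{12} = e_1·a_2 = 3.4816.
u_2 = a_2 − 3.4816·e_1 = (-3.3939, 2.0000, -0.5758, -1.4242).
‖u_2‖ = 4.2283, so e_2 = (-0.8027, 0.4730, -0.1362, -0.3368).

Q = [[-0.1741, -0.8027], [0.0000, 0.4730], [-0.6963, -0.1362], [0.6963, -0.3368]], R = [[5.7446, 3.4816], [0.0000, 4.2283]]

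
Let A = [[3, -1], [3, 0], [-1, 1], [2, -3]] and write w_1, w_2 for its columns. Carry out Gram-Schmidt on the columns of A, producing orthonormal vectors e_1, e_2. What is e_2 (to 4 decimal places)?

e_1 = w_1/‖w_1‖ = (3, 3, -1, 2)/4.7958 = (0.6255, 0.6255, -0.2085, 0.4170).
r_{12} = e_1·w_2 = -2.0851.
u_2 = w_2 + 2.0851·e_1 = (0.3043, 1.3043, 0.5652, -2.1304).
‖u_2‖ = 2.5792, so e_2 = (0.1180, 0.5057, 0.2191, -0.8260).

e_2 = (0.1180, 0.5057, 0.2191, -0.8260)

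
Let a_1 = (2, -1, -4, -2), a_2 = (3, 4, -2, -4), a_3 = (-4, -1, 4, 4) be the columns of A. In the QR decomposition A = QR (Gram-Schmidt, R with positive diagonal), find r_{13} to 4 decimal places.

q_1 = a_1/‖a_1‖ = (2, -1, -4, -2)/5.0000 = (0.4000, -0.2000, -0.8000, -0.4000).
r_{13} = q_1·a_3 = -6.2000.

r_{13} = -6.2000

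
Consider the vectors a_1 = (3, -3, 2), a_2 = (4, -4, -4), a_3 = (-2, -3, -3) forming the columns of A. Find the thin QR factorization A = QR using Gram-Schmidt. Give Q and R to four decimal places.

q_1 = a_1/‖a_1‖ = (3, -3, 2)/4.6904 = (0.6396, -0.6396, 0.4264).
r_{12} = q_1·a_2 = 3.4112.
u_2 = a_2 − 3.4112·q_1 = (1.8182, -1.8182, -5.4545).
‖u_2‖ = 6.0302, so q_2 = (0.3015, -0.3015, -0.9045).
r_{13} = q_1·a_3 = -0.6396; r_{23} = q_2·a_3 = 3.0151.
u_3 = a_3 + 0.6396·q_1 − 3.0151·q_2 = (-2.5000, -2.5000, 0.0000).
‖u_3‖ = 3.5355, so q_3 = (-0.7071, -0.7071, 0.0000).

Q = [[0.6396, 0.3015, -0.7071], [-0.6396, -0.3015, -0.7071], [0.4264, -0.9045, 0.0000]], R = [[4.6904, 3.4112, -0.6396], [0.0000, 6.0302, 3.0151], [0.0000, 0.0000, 3.5355]]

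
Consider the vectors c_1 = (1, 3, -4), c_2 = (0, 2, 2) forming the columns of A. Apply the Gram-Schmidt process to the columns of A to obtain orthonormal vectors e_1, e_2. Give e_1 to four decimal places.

e_1 = c_1/‖c_1‖ = (1, 3, -4)/5.0990 = (0.1961, 0.5883, -0.7845).

e_1 = (0.1961, 0.5883, -0.7845)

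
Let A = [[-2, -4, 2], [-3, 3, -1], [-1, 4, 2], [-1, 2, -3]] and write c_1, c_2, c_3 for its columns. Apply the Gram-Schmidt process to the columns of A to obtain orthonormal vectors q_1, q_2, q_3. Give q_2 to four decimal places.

c_1 = (-2, -3, -1, -1); ‖c_1‖ = 3.8730, so q_1 = (-0.5164, -0.7746, -0.2582, -0.2582).
q_1·c_2 = (-0.5164)·(-4) + (-0.7746)·3 + (-0.2582)·4 + (-0.2582)·2 = -1.8074.
u_2 = c_2 + 1.8074·q_1 = (-4.9333, 1.6000, 3.5333, 1.5333).
‖u_2‖ = 6.4601, so q_2 = (-0.7637, 0.2477, 0.5469, 0.2374).

q_2 = (-0.7637, 0.2477, 0.5469, 0.2374)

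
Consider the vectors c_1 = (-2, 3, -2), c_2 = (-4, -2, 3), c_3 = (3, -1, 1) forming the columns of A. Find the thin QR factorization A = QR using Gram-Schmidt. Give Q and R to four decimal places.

Q = [[-0.4851, -0.8440, 0.2289], [0.7276, -0.2443, 0.6410], [-0.4851, 0.4775, 0.7326]], R = [[4.1231, -0.9701, -2.6679], [0.0000, 5.2971, -1.8101], [0.0000, 0.0000, 0.7784]]

c_1 = (-2, 3, -2); ‖c_1‖ = 4.1231, so e_1 = (-0.4851, 0.7276, -0.4851).
e_1·c_2 = (-0.4851)·(-4) + 0.7276·(-2) + (-0.4851)·3 = -0.9701.
u_2 = c_2 + 0.9701·e_1 = (-4.4706, -1.2941, 2.5294).
‖u_2‖ = 5.2971, so e_2 = (-0.8440, -0.2443, 0.4775).
e_1·c_3 = (-0.4851)·3 + 0.7276·(-1) + (-0.4851)·1 = -2.6679; e_2·c_3 = (-0.8440)·3 + (-0.2443)·(-1) + 0.4775·1 = -1.8101.
u_3 = c_3 + 2.6679·e_1 + 1.8101·e_2 = (0.1782, 0.4990, 0.5702).
‖u_3‖ = 0.7784, so e_3 = (0.2289, 0.6410, 0.7326).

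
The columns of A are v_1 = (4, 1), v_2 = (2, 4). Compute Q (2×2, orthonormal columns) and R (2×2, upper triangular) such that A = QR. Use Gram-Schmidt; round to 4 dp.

Q = [[0.9701, -0.2425], [0.2425, 0.9701]], R = [[4.1231, 2.9104], [0.0000, 3.3955]]

v_1 = (4, 1); ‖v_1‖ = 4.1231, so e_1 = (0.9701, 0.2425).
e_1·v_2 = 0.9701·2 + 0.2425·4 = 2.9104.
u_2 = v_2 − 2.9104·e_1 = (-0.8235, 3.2941).
‖u_2‖ = 3.3955, so e_2 = (-0.2425, 0.9701).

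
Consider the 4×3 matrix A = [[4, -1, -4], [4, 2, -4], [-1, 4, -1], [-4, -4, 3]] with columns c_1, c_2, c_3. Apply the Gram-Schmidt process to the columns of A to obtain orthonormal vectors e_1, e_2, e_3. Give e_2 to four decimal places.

c_1 = (4, 4, -1, -4); ‖c_1‖ = 7.0000, so e_1 = (0.5714, 0.5714, -0.1429, -0.5714).
e_1·c_2 = 0.5714·(-1) + 0.5714·2 + (-0.1429)·4 + (-0.5714)·(-4) = 2.2857.
u_2 = c_2 − 2.2857·e_1 = (-2.3061, 0.6939, 4.3265, -2.6939).
‖u_2‖ = 5.6370, so e_2 = (-0.4091, 0.1231, 0.7675, -0.4779).

e_2 = (-0.4091, 0.1231, 0.7675, -0.4779)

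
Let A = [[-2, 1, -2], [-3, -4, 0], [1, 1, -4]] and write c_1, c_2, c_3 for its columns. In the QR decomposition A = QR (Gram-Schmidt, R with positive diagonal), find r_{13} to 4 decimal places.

r_{13} = 0.0000

q_1 = c_1/‖c_1‖ = (-2, -3, 1)/3.7417 = (-0.5345, -0.8018, 0.2673).
r_{13} = q_1·c_3 = 0.0000.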